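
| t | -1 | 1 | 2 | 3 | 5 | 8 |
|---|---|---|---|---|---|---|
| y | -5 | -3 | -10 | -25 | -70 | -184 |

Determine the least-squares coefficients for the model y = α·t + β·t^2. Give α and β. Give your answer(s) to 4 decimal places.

α = 0.8578, β = -2.9825

Normal-equation sums: Σt·t = 104, Σt·t^2 = 672, Σt^2·t^2 = 4820.
Right-hand side: Σt·y = -1915, Σt^2·y = -13799.
So XᵀX·[α, β]ᵀ = Xᵀy: [[104, 672]; [672, 4820]]·[α, β]ᵀ = [-1915, -13799]ᵀ.
Eliminating β: 4820·(row 1) − 672·(row 2) gives 49696·α = 4820·(-1915) − 672·(-13799) = 42628, so α = 10657/12424.
Then β = ((-13799) − 672·(10657/12424))/4820 = -18527/6212.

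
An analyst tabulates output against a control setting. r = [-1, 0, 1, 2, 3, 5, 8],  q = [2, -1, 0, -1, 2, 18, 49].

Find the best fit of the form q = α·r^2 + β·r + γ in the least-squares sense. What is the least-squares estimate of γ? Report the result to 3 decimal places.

The normal system XᵀX·[α, β, γ]ᵀ = Xᵀq is [[4820, 672, 104]; [672, 104, 18]; [104, 18, 7]]·[α, β, γ]ᵀ = [3602, 484, 69]ᵀ.
Inverting the 3×3 Gram matrix, [α, β, γ]ᵀ = [21605/22162, -33727/22162, -7904/11081]ᵀ.

γ = -0.713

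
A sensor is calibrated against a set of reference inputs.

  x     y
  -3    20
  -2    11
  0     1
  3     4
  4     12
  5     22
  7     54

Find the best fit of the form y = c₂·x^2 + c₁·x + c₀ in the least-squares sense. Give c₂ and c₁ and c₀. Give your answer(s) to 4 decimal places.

c₂ = 1.4842, c₁ = -2.7055, c₀ = -0.6219

From the data, Σx^2·x^2 = 3460, Σx^2·x = 524, Σx^2 = 112, Σx·x = 112, Σx = 14, Σ1 = 7.
Right-hand side: Σx^2·y = 3648, Σx·y = 466, Σy = 124.
Inverting the 3×3 Gram matrix, [c₂, c₁, c₀]ᵀ = [1033/696, -1883/696, -505/812]ᵀ.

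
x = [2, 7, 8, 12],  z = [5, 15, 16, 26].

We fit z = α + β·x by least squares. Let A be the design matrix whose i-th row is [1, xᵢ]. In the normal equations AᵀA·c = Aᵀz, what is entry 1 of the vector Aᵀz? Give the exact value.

Entry 1 ↔ basis 1, so (Aᵀz)_{1} = Σᵢ zᵢ = (1)·(5) + (1)·(15) + (1)·(16) + (1)·(26) = 62.

62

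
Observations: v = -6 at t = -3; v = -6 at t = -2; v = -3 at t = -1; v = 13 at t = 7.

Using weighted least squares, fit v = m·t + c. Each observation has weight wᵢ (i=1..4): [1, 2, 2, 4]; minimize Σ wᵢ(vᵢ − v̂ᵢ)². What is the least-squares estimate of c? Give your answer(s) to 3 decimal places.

c = -1.149

Forming AᵀWA = [[215, 19]; [19, 9]] and AᵀWv = [412, 28]ᵀ gives AᵀWA·[m, c]ᵀ = AᵀWv.
Eliminating c: 9·(row 1) − 19·(row 2) gives 1574·m = 9·412 − 19·28 = 3176, so m = 1588/787.
Then c = (28 − 19·(1588/787))/9 = -904/787.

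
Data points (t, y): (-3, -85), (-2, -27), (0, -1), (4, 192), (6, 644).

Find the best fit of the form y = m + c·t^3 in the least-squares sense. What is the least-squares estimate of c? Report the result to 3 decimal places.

Compute the Gram sums: Σ1 = 5, Σt^3 = 245, Σt^3·t^3 = 51545.
Right-hand side: Σy = 723, Σt^3·y = 153903.
Δ = 5·51545 − 245² = 197700.
m = (723·51545 − 245·153903)/197700 = -1464/659; c = (5·153903 − 245·723)/197700 = 9873/3295.

c = 2.996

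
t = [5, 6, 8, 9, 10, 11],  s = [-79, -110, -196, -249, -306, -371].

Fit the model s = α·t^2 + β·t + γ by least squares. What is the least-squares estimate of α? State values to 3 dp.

From the data, Σt^2·t^2 = 37219, Σt^2·t = 3913, Σt^2 = 427, Σt·t = 427, Σt = 49, Σ1 = 6.
And Σt^2·s = -114139, Σt·s = -12005, Σs = -1311.
Normal equations: [[37219, 3913, 427]; [3913, 427, 49]; [427, 49, 6]]·[α, β, γ]ᵀ = [-114139, -12005, -1311]ᵀ.
Solving the 3×3 system (Gaussian elimination) gives α = -1339/420, β = 185/84, γ = -48/5.

α = -3.188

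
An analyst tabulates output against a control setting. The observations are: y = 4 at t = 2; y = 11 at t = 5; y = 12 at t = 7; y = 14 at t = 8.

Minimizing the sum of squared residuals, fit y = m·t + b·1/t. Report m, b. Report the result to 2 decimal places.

Forming XᵀX = [[142, 4]; [4, 25561/78400]] and Xᵀy = [259, 1073/140]ᵀ gives XᵀX·[m, b]ᵀ = Xᵀy.
Eliminating b: (25561/78400)·(row 1) − 4·(row 2) gives (1187631/39200)·m = (25561/78400)·259 − 4·(1073/140) = 602397/11200, so m = 468531/263918.
Then b = ((1073/140) − 4·(468531/263918))/(25561/78400) = 227920/131959.

m = 1.78, b = 1.73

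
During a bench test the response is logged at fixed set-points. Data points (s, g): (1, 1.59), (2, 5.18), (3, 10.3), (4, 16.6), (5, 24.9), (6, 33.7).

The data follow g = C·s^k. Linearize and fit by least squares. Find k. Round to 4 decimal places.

Linearized form: ln g = k·ln s + ln C. From the 6 transformed points,
Σln s = 6.5793, Σ(ln s)² = 9.4099, Σln g = 13.9825, Σln s·ln g = 19.0735.
Equations: 9.4099·k + 6.5793·ln C = 19.0735;  6.5793·k + 6·ln C = 13.9825.
Δ = 9.4099·6 − (6.5793)² = 13.1729; k = (19.0735·6 − 6.5793·13.9825)/13.1729 = 1.70403, ln C = (9.4099·13.9825 − 6.5793·19.0735)/13.1729 = 0.46187.

k = 1.7040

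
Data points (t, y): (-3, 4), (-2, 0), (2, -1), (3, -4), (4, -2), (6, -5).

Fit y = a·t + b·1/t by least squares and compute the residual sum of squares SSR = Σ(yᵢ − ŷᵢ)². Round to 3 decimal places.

Normal-equation sums: Σt·t = 78, Σt·1/t = 6, Σ1/t·1/t = 13/16.
Moment sums: Σt·y = -64, Σ1/t·y = -9/2.
MᵀM·[a, b]ᵀ = Mᵀy becomes [[78, 6]; [6, 13/16]]·[a, b]ᵀ = [-64, -9/2]ᵀ.
Determinant 78·(13/16) − 6² = 219/8.
a = ((-64)·(13/16) − 6·(-9/2))/(219/8) = -200/219; b = (78·(-9/2) − 6·(-64))/(219/8) = 88/73.
Residuals: 364/219, -268/219, 49/219, -364/219, 296/219, 61/219; SSR = 1966/219.

SSR = 8.977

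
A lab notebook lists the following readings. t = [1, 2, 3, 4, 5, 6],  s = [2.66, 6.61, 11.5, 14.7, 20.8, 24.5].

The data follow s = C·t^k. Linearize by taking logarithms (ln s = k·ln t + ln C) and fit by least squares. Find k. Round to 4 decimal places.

Let Y = ln s. Fitting Y = k·ln t + ln C by least squares:
XᵀX = [[9.4099, 6.5793]; [6.5793, 6]], rhs = [18.3342, 14.2307]ᵀ  (here Σln t = 6.5793, Σ(ln t)² = 9.4099, Σln s = 14.2307, Σln t·ln s = 18.3342).
Solving (det = 13.1729): k = 1.24330, ln C = 1.00846.

k = 1.2433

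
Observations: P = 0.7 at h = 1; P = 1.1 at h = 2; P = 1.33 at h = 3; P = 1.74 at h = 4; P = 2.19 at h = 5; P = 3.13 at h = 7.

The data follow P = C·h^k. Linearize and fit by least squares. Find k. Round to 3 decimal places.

Taking logs, ln P = k·ln h + ln C, so regress ln P on ln h.
XᵀX = [[9.9861, 6.7334]; [6.7334, 6]], rhs = [4.6292, 2.5026]ᵀ  (here Σln h = 6.7334, Σ(ln h)² = 9.9861, Σln P = 2.5026, Σln h·ln P = 4.6292).
Solving (det = 14.5777): k = 0.74936, ln C = -0.42385.

k = 0.749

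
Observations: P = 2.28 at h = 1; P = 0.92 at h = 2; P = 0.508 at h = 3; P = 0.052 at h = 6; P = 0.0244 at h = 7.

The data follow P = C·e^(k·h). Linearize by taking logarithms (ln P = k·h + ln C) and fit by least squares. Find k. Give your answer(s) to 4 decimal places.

k = -0.7464

Let Y = ln P. Fitting Y = k·h + ln C by least squares:
AᵀA = [[99.0000, 19.0000]; [19.0000, 5]], rhs = [-45.1057, -6.6062]ᵀ  (here Σh = 19.0000, Σ(h)² = 99.0000, Σln P = -6.6062, Σh·ln P = -45.1057).
Solving (det = 134.0000): k = -0.74635, ln C = 1.51491.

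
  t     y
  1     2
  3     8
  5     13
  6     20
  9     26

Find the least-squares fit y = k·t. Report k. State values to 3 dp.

k = 2.928

Forming XᵀX = [[152]] and Xᵀy = [445]ᵀ gives XᵀX·[k]ᵀ = Xᵀy.
Hence k = 445 / 152 ≈ 2.92763.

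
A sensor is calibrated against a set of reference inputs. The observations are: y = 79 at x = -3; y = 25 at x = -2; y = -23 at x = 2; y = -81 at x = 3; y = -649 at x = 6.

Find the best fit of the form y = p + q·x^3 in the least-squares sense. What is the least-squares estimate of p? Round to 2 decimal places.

p = -0.07

Compute the Gram sums: Σ1 = 5, Σx^3 = 216, Σx^3·x^3 = 48242.
And Σy = -649, Σx^3·y = -144888.
AᵀA·[p, q]ᵀ = Aᵀy becomes [[5, 216]; [216, 48242]]·[p, q]ᵀ = [-649, -144888]ᵀ.
det = 5·48242 − 216² = 194554.
p = ((-649)·48242 − 216·(-144888))/194554 = -6625/97277; q = (5·(-144888) − 216·(-649))/194554 = -292128/97277.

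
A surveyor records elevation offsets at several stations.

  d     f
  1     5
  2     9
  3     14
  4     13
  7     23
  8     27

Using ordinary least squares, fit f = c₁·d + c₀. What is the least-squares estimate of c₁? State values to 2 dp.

c₁ = 2.96

XᵀX·[c₁, c₀]ᵀ = Xᵀf reads: 143·c₁ + 25·c₀ = 494;  25·c₁ + 6·c₀ = 91.
Δ = 143·6 − 25² = 233.
c₁ = (494·6 − 25·91)/233 = 689/233; c₀ = (143·91 − 25·494)/233 = 663/233.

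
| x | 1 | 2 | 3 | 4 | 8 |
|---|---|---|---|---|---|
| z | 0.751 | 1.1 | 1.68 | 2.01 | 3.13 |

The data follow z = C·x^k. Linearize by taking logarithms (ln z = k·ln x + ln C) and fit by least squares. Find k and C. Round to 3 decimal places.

Taking logs, ln z = k·ln x + ln C, so regress ln z on ln x.
Σln x = 5.2575, Σ(ln x)² = 7.9333, Σln z = 2.1669, Σln x·ln z = 3.9765.
Equations: 7.9333·k + 5.2575·ln C = 3.9765;  5.2575·k + 5·ln C = 2.1669.
Δ = 7.9333·5 − (5.2575)² = 12.0252; k = (3.9765·5 − 5.2575·2.1669)/12.0252 = 0.70603, ln C = (7.9333·2.1669 − 5.2575·3.9765)/12.0252 = -0.30901, so C = exp(-0.30901) = 0.73418.

k = 0.706, C = 0.734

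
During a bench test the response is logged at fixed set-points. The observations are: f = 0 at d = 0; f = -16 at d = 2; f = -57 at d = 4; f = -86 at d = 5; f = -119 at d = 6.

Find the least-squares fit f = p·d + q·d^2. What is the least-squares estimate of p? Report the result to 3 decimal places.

XᵀX·[p, q]ᵀ = Xᵀf reads: 81·p + 413·q = -1404;  413·p + 2193·q = -7410.
(Σd·d = 81, Σd·d^2 = 413, Σd^2·d^2 = 2193, Σd·f = -1404, Σd^2·f = -7410.)
Δ = 81·2193 − 413² = 7064.
p = ((-1404)·2193 − 413·(-7410))/7064 = -9321/3532; q = (81·(-7410) − 413·(-1404))/7064 = -10179/3532.

p = -2.639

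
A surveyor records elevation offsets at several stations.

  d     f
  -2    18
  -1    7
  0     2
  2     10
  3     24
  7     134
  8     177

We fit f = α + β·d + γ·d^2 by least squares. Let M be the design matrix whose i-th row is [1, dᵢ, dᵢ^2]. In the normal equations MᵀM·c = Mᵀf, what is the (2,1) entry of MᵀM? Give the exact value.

17

Row 2 ↔ basis d, column 1 ↔ basis 1, so (MᵀM)_{2,1} = Σᵢ d = (-2)·(1) + (-1)·(1) + (0)·(1) + (2)·(1) + (3)·(1) + (7)·(1) + (8)·(1) = 17.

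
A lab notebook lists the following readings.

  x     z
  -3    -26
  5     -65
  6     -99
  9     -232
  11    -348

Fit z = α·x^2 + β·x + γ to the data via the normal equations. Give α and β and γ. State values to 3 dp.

α = -3.003, β = 0.955, γ = 4.020

The normal equations are: 23204·α + 2374·β + 272·γ = -66323;  2374·α + 272·β + 28·γ = -6757;  272·α + 28·β + 5·γ = -770.
Inverting the 3×3 Gram matrix, [α, β, γ]ᵀ = [-204085/67958, 64915/67958, 136584/33979]ᵀ.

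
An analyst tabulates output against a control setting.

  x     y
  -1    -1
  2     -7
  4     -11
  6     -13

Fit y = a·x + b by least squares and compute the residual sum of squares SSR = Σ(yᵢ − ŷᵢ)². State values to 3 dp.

Entries of AᵀA: Σx·x = 57, Σx = 11, Σ1 = 4.
Moment sums: Σx·y = -135, Σy = -32.
So AᵀA·[a, b]ᵀ = Aᵀy: [[57, 11]; [11, 4]]·[a, b]ᵀ = [-135, -32]ᵀ.
Δ = 57·4 − 11² = 107.
a = ((-135)·4 − 11·(-32))/107 = -188/107; b = (57·(-32) − 11·(-135))/107 = -339/107.
Residuals: 44/107, -34/107, -86/107, 76/107; SSR = 152/107.

SSR = 1.421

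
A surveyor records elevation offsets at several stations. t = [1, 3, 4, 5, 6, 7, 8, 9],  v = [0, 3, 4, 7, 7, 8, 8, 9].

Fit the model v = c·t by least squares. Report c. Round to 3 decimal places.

c = 1.078

The normal system MᵀM·[c]ᵀ = Mᵀv is [[281]]·[c]ᵀ = [303]ᵀ.
Hence c = 303 / 281 ≈ 1.07829.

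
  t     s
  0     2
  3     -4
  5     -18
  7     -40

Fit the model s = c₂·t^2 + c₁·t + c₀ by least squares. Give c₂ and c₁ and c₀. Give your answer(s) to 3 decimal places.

c₂ = -1.000, c₁ = 1.000, c₀ = 2.000

The normal equations are: 3107·c₂ + 495·c₁ + 83·c₀ = -2446;  495·c₂ + 83·c₁ + 15·c₀ = -382;  83·c₂ + 15·c₁ + 4·c₀ = -60.
Row-reducing yields c₂ = -1, c₁ = 1, c₀ = 2.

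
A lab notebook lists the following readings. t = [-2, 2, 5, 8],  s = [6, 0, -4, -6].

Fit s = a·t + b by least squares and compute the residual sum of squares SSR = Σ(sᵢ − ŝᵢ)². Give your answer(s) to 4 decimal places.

SSR = 2.0091

Sums needed: Σt·t = 97, Σt = 13, Σ1 = 4.
Moment sums: Σt·s = -80, Σs = -4.
AᵀA·[a, b]ᵀ = Aᵀs becomes [[97, 13]; [13, 4]]·[a, b]ᵀ = [-80, -4]ᵀ.
Eliminating b: 4·(row 1) − 13·(row 2) gives 219·a = 4·(-80) − 13·(-4) = -268, so a = -268/219.
Then b = ((-4) − 13·(-268/219))/4 = 652/219.
Residuals: 42/73, -116/219, -188/219, 178/219; SSR = 440/219.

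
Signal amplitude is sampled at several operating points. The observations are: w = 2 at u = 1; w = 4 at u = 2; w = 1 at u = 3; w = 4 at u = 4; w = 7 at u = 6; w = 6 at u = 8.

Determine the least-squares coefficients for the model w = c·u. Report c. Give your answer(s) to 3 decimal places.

Normal-equation sums: Σu·u = 130.
Right-hand side: Σu·w = 119.
XᵀX·[c]ᵀ = Xᵀw becomes [[130]]·[c]ᵀ = [119]ᵀ.
Hence c = 119 / 130 ≈ 0.915385.

c = 0.915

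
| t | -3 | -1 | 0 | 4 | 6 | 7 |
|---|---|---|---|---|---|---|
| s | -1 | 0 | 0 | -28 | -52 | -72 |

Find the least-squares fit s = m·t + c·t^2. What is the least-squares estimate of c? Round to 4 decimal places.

With design matrix M, MᵀM = [[111, 595]; [595, 4035]] and Mᵀs = [-925, -5857]ᵀ.
det = 111·4035 − 595² = 93860.
m = ((-925)·4035 − 595·(-5857))/93860 = -12373/4693; c = (111·(-5857) − 595·(-925))/93860 = -24938/23465.

c = -1.0628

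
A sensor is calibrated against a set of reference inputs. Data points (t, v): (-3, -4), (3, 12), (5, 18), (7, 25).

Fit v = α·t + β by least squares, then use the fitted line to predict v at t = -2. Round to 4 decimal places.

MᵀM·[α, β]ᵀ = Mᵀv reads: 92·α + 12·β = 313;  12·α + 4·β = 51.
Determinant 92·4 − 12² = 224.
α = (313·4 − 12·51)/224 = 20/7; β = (92·51 − 12·313)/224 = 117/28.
At t = -2: v̂ = (20/7)·(-2) + (117/28)·(1) = -43/28.

v̂ = -1.5357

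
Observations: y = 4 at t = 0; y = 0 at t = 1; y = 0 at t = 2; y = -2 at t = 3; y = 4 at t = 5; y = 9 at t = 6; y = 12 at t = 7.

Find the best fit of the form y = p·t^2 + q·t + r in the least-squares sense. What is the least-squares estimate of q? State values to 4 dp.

The normal equations are: 4420·p + 720·q + 124·r = 994;  720·p + 124·q + 24·r = 152;  124·p + 24·q + 7·r = 27.
(Σt^2·t^2 = 4420, Σt^2·t = 720, Σt^2 = 124, Σt·t = 124, Σt = 24, Σ1 = 7, Σt^2·y = 994, Σt·y = 152, Σy = 27.)
Solving the 3×3 system (Gaussian elimination) gives p = 3491/5082, q = -2906/847, r = 1253/363.

q = -3.4309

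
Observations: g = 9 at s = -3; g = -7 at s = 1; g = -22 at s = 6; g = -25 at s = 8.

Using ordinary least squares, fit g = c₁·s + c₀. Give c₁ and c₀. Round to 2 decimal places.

From the data, Σs·s = 110, Σs = 12, Σ1 = 4.
Right-hand side: Σs·g = -366, Σg = -45.
AᵀA·[c₁, c₀]ᵀ = Aᵀg becomes [[110, 12]; [12, 4]]·[c₁, c₀]ᵀ = [-366, -45]ᵀ.
det = 110·4 − 12² = 296.
c₁ = ((-366)·4 − 12·(-45))/296 = -231/74; c₀ = (110·(-45) − 12·(-366))/296 = -279/148.

c₁ = -3.12, c₀ = -1.89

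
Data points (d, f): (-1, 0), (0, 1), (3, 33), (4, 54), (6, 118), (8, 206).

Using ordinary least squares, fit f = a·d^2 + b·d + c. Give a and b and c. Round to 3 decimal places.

a = 2.985, b = 1.851, c = -0.178

With design matrix M, MᵀM = [[5730, 818, 126]; [818, 126, 20]; [126, 20, 6]] and Mᵀf = [18593, 2671, 412]ᵀ.
Inverting the 3×3 Gram matrix, [a, b, c]ᵀ = [55021/18435, 22743/12290, -3286/18435]ᵀ.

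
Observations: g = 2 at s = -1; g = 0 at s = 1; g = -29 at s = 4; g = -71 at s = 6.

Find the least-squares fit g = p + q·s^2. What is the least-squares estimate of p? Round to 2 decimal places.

MᵀM·[p, q]ᵀ = Mᵀg reads: 4·p + 54·q = -98;  54·p + 1554·q = -3018.
(Σ1 = 4, Σs^2 = 54, Σs^2·s^2 = 1554, Σg = -98, Σs^2·g = -3018.)
det = 4·1554 − 54² = 3300.
p = ((-98)·1554 − 54·(-3018))/3300 = 178/55; q = (4·(-3018) − 54·(-98))/3300 = -113/55.

p = 3.24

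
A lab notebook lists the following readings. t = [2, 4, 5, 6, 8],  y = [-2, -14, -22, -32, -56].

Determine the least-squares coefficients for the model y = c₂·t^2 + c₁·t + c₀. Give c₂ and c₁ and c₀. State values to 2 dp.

c₂ = -0.76, c₁ = -1.38, c₀ = 3.80

With design matrix X, XᵀX = [[6289, 925, 145]; [925, 145, 25]; [145, 25, 5]] and Xᵀy = [-5518, -810, -126]ᵀ.
Inverting the 3×3 Gram matrix, [c₂, c₁, c₀]ᵀ = [-16/21, -29/21, 19/5]ᵀ.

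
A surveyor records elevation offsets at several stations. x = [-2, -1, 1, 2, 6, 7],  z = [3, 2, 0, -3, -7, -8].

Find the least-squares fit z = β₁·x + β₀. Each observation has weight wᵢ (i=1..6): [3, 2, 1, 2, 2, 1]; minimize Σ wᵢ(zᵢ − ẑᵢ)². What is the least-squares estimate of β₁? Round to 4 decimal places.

β₁ = -1.2605

From the data, Σwᵢ·x·x = 144, Σwᵢ·x = 16, Σwᵢ·1 = 11.
And Σwᵢ·x·z = -174, Σwᵢ·z = -15.
Normal equations: [[144, 16]; [16, 11]]·[β₁, β₀]ᵀ = [-174, -15]ᵀ.
Determinant 144·11 − 16² = 1328.
β₁ = ((-174)·11 − 16·(-15))/1328 = -837/664; β₀ = (144·(-15) − 16·(-174))/1328 = 39/83.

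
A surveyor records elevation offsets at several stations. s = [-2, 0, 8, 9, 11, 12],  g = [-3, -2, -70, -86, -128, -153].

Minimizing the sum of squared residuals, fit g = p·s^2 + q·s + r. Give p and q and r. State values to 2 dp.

p = -1.00, q = -0.54, r = -0.88

XᵀX·[p, q, r]ᵀ = Xᵀg reads: 46050·p + 4292·q + 414·r = -48978;  4292·p + 414·q + 38·r = -4572;  414·p + 38·q + 6·r = -442.
(Σs^2·s^2 = 46050, Σs^2·s = 4292, Σs^2 = 414, Σs·s = 414, Σs = 38, Σ1 = 6, Σs^2·g = -48978, Σs·g = -4572, Σg = -442.)
Row-reducing yields p = -36427/36249, q = -32926/60415, r = -158806/181245.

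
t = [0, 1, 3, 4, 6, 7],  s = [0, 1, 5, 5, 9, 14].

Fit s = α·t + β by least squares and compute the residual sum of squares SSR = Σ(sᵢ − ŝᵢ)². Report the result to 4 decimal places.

SSR = 8.3733

From the data, Σt·t = 111, Σt = 21, Σ1 = 6.
Right-hand side: Σt·s = 188, Σs = 34.
Normal equations: [[111, 21]; [21, 6]]·[α, β]ᵀ = [188, 34]ᵀ.
det = 111·6 − 21² = 225.
α = (188·6 − 21·34)/225 = 46/25; β = (111·34 − 21·188)/225 = -58/75.
Residuals: 58/75, -1/15, 19/75, -119/75, -19/15, 142/75; SSR = 628/75.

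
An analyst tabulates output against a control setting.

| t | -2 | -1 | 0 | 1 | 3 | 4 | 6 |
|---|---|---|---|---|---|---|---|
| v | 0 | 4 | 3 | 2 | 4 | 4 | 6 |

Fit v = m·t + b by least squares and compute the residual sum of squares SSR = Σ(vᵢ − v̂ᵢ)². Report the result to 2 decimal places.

SSR = 7.98

From the data, Σt·t = 67, Σt = 11, Σ1 = 7.
For Mᵀv: Σt·v = 62, Σv = 23.
Normal equations: [[67, 11]; [11, 7]]·[m, b]ᵀ = [62, 23]ᵀ.
det = 67·7 − 11² = 348.
m = (62·7 − 11·23)/348 = 181/348; b = (67·23 − 11·62)/348 = 859/348.
Residuals: -497/348, 119/58, 185/348, -86/87, -5/174, -191/348, 143/348; SSR = 2777/348.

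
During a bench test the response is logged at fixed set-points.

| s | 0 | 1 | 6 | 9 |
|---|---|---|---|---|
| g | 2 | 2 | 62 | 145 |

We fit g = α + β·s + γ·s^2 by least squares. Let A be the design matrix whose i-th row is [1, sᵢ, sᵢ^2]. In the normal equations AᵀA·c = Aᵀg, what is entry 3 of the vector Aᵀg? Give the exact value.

Entry 3 ↔ basis s^2, so (Aᵀg)_{3} = Σᵢ (s^2)·gᵢ = (0)·(2) + (1)·(2) + (36)·(62) + (81)·(145) = 13979.

13979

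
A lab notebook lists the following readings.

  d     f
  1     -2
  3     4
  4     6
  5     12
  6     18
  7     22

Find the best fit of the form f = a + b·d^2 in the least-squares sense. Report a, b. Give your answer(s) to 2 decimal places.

a = -1.44, b = 0.50

The normal equations are: 6·a + 136·b = 60;  136·a + 4660·b = 2156.
(Σ1 = 6, Σd^2 = 136, Σd^2·d^2 = 4660, Σf = 60, Σd^2·f = 2156.)
Determinant 6·4660 − 136² = 9464.
a = (60·4660 − 136·2156)/9464 = -1702/1183; b = (6·2156 − 136·60)/9464 = 597/1183.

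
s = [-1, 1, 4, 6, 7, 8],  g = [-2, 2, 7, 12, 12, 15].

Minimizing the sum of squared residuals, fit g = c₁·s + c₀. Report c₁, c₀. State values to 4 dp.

MᵀM·[c₁, c₀]ᵀ = Mᵀg reads: 167·c₁ + 25·c₀ = 308;  25·c₁ + 6·c₀ = 46.
Eliminating c₀: 6·(row 1) − 25·(row 2) gives 377·c₁ = 6·308 − 25·46 = 698, so c₁ = 698/377.
Then c₀ = (46 − 25·(698/377))/6 = -18/377.

c₁ = 1.8515, c₀ = -0.0477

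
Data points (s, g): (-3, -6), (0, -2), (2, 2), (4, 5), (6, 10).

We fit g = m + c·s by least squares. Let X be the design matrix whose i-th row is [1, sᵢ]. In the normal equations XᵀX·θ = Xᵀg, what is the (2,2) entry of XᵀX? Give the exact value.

65

Row 2 ↔ basis s, column 2 ↔ basis s, so (XᵀX)_{2,2} = Σᵢ (s)·(s) = (-3)·(-3) + (0)·(0) + (2)·(2) + (4)·(4) + (6)·(6) = 65.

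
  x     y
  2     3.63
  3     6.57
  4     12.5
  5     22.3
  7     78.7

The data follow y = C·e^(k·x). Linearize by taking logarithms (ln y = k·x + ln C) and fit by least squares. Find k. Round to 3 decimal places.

Let Y = ln y. Fitting Y = k·x + ln C by least squares:
Σx = 21.0000, Σ(x)² = 103.0000, Σln y = 13.1677, Σx·ln y = 64.4114.
Normal system: [[103.0000, 21.0000]; [21.0000, 5]]·[k, ln C]ᵀ = [64.4114, 13.1677]ᵀ.
Δ = 103.0000·5 − (21.0000)² = 74.0000; k = (64.4114·5 − 21.0000·13.1677)/74.0000 = 0.61534, ln C = (103.0000·13.1677 − 21.0000·64.4114)/74.0000 = 0.04912.

k = 0.615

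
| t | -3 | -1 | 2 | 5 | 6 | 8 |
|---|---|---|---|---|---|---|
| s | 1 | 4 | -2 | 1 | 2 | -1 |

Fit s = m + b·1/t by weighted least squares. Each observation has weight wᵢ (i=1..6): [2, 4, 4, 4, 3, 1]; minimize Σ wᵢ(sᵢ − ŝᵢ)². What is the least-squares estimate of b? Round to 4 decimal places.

b = -3.2770

Forming XᵀWX = [[18, -149/120]; [-149/120, 78929/14400]] and XᵀWs = [19, -2279/120]ᵀ gives XᵀWX·[m, b]ᵀ = XᵀWs.
Eliminating b: (78929/14400)·(row 1) − (-149/120)·(row 2) gives (1398521/14400)·m = (78929/14400)·19 − (-149/120)·(-2279/120) = 14501/180, so m = 1160080/1398521.
Then b = ((-2279/120) − (-149/120)·(1160080/1398521))/(78929/14400) = -4582920/1398521.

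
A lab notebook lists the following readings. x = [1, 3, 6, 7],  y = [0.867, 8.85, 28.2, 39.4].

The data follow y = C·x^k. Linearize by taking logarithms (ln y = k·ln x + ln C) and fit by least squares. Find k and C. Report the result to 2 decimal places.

k = 1.95, C = 0.91

With ln yᵢ as the transformed response and ln xᵢ as the regressor:
Σln x = 4.8363, Σ(ln x)² = 8.2039, Σln y = 9.0508, Σln x·ln y = 15.5275.
Normal system: [[8.2039, 4.8363]; [4.8363, 4]]·[k, ln C]ᵀ = [15.5275, 9.0508]ᵀ.
Slope k = (n·Σln x·ln y − Σln x·Σln y)/(n·Σ(ln x)² − (Σln x)²) = (4·15.5275 − 4.8363·9.0508)/9.4260 = 1.94545; ln C = (Σln y − k·Σln x)/n = -0.08949, so C = exp(-0.08949) = 0.91440.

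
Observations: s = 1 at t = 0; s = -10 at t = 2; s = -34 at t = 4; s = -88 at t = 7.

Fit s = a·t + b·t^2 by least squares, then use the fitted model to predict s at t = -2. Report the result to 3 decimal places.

Compute the Gram sums: Σt·t = 69, Σt·t^2 = 415, Σt^2·t^2 = 2673.
Right-hand side: Σt·s = -772, Σt^2·s = -4896.
det = 69·2673 − 415² = 12212.
a = ((-772)·2673 − 415·(-4896))/12212 = -7929/3053; b = (69·(-4896) − 415·(-772))/12212 = -4361/3053.
At t = -2: ŝ = (-7929/3053)·(-2) + (-4361/3053)·(4) = -1586/3053.

ŝ = -0.519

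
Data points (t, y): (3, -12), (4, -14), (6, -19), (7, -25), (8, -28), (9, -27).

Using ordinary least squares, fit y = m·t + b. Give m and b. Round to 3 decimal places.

m = -2.876, b = -3.099

Setting ∂/∂m … = 0 gives: 255·m + 37·b = -848;  37·m + 6·b = -125.
(Σt·t = 255, Σt = 37, Σ1 = 6, Σt·y = -848, Σy = -125.)
Determinant 255·6 − 37² = 161.
m = ((-848)·6 − 37·(-125))/161 = -463/161; b = (255·(-125) − 37·(-848))/161 = -499/161.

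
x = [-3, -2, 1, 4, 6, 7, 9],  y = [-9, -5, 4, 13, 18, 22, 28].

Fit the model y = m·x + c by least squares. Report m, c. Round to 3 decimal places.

From the data, Σx·x = 196, Σx = 22, Σ1 = 7.
Moment sums: Σx·y = 607, Σy = 71.
So AᵀA·[m, c]ᵀ = Aᵀy: [[196, 22]; [22, 7]]·[m, c]ᵀ = [607, 71]ᵀ.
Δ = 196·7 − 22² = 888.
m = (607·7 − 22·71)/888 = 2687/888; c = (196·71 − 22·607)/888 = 281/444.

m = 3.026, c = 0.633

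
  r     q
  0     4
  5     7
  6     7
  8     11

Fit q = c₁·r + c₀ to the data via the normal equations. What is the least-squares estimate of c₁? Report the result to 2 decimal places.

c₁ = 0.78

With design matrix X, XᵀX = [[125, 19]; [19, 4]] and Xᵀq = [165, 29]ᵀ.
Determinant 125·4 − 19² = 139.
c₁ = (165·4 − 19·29)/139 = 109/139; c₀ = (125·29 − 19·165)/139 = 490/139.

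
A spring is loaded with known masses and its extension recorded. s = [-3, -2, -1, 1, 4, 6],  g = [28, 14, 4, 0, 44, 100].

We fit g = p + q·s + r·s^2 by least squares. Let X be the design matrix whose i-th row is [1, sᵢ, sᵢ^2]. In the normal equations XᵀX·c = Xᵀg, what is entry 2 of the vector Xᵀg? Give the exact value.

660

Entry 2 ↔ basis s, so (Xᵀg)_{2} = Σᵢ (s)·gᵢ = (-3)·(28) + (-2)·(14) + (-1)·(4) + (1)·(0) + (4)·(44) + (6)·(100) = 660.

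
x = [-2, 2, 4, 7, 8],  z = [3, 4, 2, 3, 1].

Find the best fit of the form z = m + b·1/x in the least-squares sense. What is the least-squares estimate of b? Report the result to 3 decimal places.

b = 0.380

Forming AᵀA = [[5, 29/56]; [29/56, 1877/3136]] and Aᵀz = [13, 87/56]ᵀ gives AᵀA·[m, b]ᵀ = Aᵀz.
Δ = 5·(1877/3136) − (29/56)² = 267/98.
m = (13·(1877/3136) − (29/56)·(87/56))/(267/98) = 10939/4272; b = (5·(87/56) − (29/56)·13)/(267/98) = 203/534.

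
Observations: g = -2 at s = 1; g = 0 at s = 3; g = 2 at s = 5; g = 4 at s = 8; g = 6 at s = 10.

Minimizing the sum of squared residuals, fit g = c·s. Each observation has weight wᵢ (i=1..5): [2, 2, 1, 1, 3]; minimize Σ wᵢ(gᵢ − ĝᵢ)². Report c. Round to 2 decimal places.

Normal-equation sums: Σwᵢ·s·s = 409.
Right-hand side: Σwᵢ·s·g = 218.
So XᵀWX·[c]ᵀ = XᵀWg: [[409]]·[c]ᵀ = [218]ᵀ.
c = 218/409 = 0.533007.

c = 0.53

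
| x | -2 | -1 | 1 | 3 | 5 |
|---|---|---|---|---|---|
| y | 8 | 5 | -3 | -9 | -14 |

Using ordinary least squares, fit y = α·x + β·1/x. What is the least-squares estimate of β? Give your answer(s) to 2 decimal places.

Sums needed: Σx·x = 40, Σx·1/x = 5, Σ1/x·1/x = 2161/900.
And Σx·y = -121, Σ1/x·y = -89/5.
MᵀM·[α, β]ᵀ = Mᵀy becomes [[40, 5]; [5, 2161/900]]·[α, β]ᵀ = [-121, -89/5]ᵀ.
Eliminating β: (2161/900)·(row 1) − 5·(row 2) gives (3197/45)·α = (2161/900)·(-121) − 5·(-89/5) = -181381/900, so α = -181381/63940.
Then β = ((-89/5) − 5·(-181381/63940))/(2161/900) = -4815/3197.

β = -1.51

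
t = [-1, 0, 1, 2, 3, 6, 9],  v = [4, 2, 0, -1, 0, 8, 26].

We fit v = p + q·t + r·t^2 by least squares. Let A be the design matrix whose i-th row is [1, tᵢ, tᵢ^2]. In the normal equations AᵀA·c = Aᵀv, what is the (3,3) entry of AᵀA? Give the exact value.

7956

Row 3 ↔ basis t^2, column 3 ↔ basis t^2, so (AᵀA)_{3,3} = Σᵢ (t^2)·(t^2) = (1)·(1) + (0)·(0) + (1)·(1) + (4)·(4) + (9)·(9) + (36)·(36) + (81)·(81) = 7956.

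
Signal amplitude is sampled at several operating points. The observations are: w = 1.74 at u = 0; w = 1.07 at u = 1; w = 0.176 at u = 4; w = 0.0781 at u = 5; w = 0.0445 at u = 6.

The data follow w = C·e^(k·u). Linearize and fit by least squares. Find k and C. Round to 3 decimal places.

k = -0.620, C = 1.874

Taking logs, ln w = k·u + ln C, so regress ln w on u.
Σu = 16.0000, Σ(u)² = 78.0000, Σln w = -6.7778, Σu·ln w = -38.3038.
Equations: 78.0000·k + 16.0000·ln C = -38.3038;  16.0000·k + 5·ln C = -6.7778.
Δ = 78.0000·5 − (16.0000)² = 134.0000; k = (-38.3038·5 − 16.0000·-6.7778)/134.0000 = -0.61996, ln C = (78.0000·-6.7778 − 16.0000·-38.3038)/134.0000 = 0.62833, so C = exp(0.62833) = 1.87448.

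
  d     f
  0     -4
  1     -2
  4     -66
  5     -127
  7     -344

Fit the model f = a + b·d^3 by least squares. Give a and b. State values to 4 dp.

a = -2.4552, b = -0.9957

Compute the Gram sums: Σ1 = 5, Σd^3 = 533, Σd^3·d^3 = 137371.
Moment sums: Σf = -543, Σd^3·f = -138093.
So MᵀM·[a, b]ᵀ = Mᵀf: [[5, 533]; [533, 137371]]·[a, b]ᵀ = [-543, -138093]ᵀ.
Determinant 5·137371 − 533² = 402766.
a = ((-543)·137371 − 533·(-138093))/402766 = -38034/15491; b = (5·(-138093) − 533·(-543))/402766 = -200523/201383.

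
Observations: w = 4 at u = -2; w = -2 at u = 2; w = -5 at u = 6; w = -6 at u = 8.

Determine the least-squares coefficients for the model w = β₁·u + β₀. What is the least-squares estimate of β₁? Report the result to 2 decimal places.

Sums needed: Σu·u = 108, Σu = 14, Σ1 = 4.
Moment sums: Σu·w = -90, Σw = -9.
Determinant 108·4 − 14² = 236.
β₁ = ((-90)·4 − 14·(-9))/236 = -117/118; β₀ = (108·(-9) − 14·(-90))/236 = 72/59.

β₁ = -0.99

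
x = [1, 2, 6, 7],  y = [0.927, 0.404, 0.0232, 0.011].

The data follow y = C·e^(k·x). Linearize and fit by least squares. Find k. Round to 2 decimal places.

Linearized form: ln y = k·x + ln C. From the 4 transformed points,
AᵀA = [[90.0000, 16.0000]; [16.0000, 4]], rhs = [-56.0391, -9.2556]ᵀ  (here Σx = 16.0000, Σ(x)² = 90.0000, Σln y = -9.2556, Σx·ln y = -56.0391).
Δ = 90.0000·4 − (16.0000)² = 104.0000; k = (-56.0391·4 − 16.0000·-9.2556)/104.0000 = -0.73141, ln C = (90.0000·-9.2556 − 16.0000·-56.0391)/104.0000 = 0.61174.

k = -0.73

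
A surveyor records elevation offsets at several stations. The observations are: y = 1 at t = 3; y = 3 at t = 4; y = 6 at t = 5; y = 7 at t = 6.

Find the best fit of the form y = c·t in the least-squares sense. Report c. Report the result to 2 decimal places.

From the data, Σt·t = 86.
And Σt·y = 87.
Hence c = 87 / 86 ≈ 1.01163.

c = 1.01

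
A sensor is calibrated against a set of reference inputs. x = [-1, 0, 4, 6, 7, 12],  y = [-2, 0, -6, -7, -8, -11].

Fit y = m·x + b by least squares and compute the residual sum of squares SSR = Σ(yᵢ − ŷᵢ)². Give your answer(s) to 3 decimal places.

Forming AᵀA = [[246, 28]; [28, 6]] and Aᵀy = [-252, -34]ᵀ gives AᵀA·[m, b]ᵀ = Aᵀy.
Determinant 246·6 − 28² = 692.
m = ((-252)·6 − 28·(-34))/692 = -140/173; b = (246·(-34) − 28·(-252))/692 = -327/173.
Residuals: -159/173, 327/173, -151/173, -44/173, -77/173, 104/173; SSR = 1004/173.

SSR = 5.803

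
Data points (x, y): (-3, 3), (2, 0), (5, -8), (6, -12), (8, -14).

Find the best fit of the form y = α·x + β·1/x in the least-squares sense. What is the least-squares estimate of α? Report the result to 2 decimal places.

MᵀM·[α, β]ᵀ = Mᵀy reads: 138·α + 5·β = -233;  5·α + (6401/14400)·β = -127/20.
Eliminating β: (6401/14400)·(row 1) − 5·(row 2) gives (87223/2400)·α = (6401/14400)·(-233) − 5·(-127/20) = -1034233/14400, so α = -1034233/523338.
Then β = ((-127/20) − 5·(-1034233/523338))/(6401/14400) = 692880/87223.

α = -1.98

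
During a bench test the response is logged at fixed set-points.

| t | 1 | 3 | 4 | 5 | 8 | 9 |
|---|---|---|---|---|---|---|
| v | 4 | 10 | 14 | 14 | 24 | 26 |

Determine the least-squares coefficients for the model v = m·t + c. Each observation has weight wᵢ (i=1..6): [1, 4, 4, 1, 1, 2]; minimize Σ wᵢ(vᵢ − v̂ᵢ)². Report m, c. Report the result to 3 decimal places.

With design matrix X, XᵀWX = [[352, 60]; [60, 13]] and XᵀWv = [1078, 190]ᵀ.
Eliminating c: 13·(row 1) − 60·(row 2) gives 976·m = 13·1078 − 60·190 = 2614, so m = 1307/488.
Then c = (190 − 60·(1307/488))/13 = 275/122.

m = 2.678, c = 2.254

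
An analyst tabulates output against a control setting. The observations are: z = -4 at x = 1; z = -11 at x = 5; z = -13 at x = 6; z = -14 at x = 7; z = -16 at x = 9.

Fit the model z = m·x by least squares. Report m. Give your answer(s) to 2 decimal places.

The normal equations are: 192·m = -379.
Hence m = -379 / 192 ≈ -1.97396.

m = -1.97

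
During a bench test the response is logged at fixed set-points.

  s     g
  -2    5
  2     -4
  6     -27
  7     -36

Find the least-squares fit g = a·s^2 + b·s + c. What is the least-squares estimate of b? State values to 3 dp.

From the data, Σs^2·s^2 = 3729, Σs^2·s = 559, Σs^2 = 93, Σs·s = 93, Σs = 13, Σ1 = 4.
For Xᵀg: Σs^2·g = -2732, Σs·g = -432, Σg = -62.
Solving the 3×3 system (Gaussian elimination) gives a = -789/1699, b = -3725/1699, c = 4116/1699.

b = -2.192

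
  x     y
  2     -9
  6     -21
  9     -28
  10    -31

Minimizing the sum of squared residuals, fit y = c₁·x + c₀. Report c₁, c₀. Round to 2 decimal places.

c₁ = -2.72, c₀ = -3.92

The normal equations are: 221·c₁ + 27·c₀ = -706;  27·c₁ + 4·c₀ = -89.
Δ = 221·4 − 27² = 155.
c₁ = ((-706)·4 − 27·(-89))/155 = -421/155; c₀ = (221·(-89) − 27·(-706))/155 = -607/155.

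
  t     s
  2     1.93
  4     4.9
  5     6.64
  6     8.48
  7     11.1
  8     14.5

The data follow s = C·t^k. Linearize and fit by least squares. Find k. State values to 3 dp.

Linearized form: ln s = k·ln t + ln C. From the 6 transformed points,
Σln t = 9.5060, Σ(ln t)² = 16.3136, Σln s = 11.3587, Σln t·ln s = 19.7804.
Equations: 16.3136·k + 9.5060·ln C = 19.7804;  9.5060·k + 6·ln C = 11.3587.
Solving (det = 7.5177): k = 1.42427, ln C = -0.36340.

k = 1.424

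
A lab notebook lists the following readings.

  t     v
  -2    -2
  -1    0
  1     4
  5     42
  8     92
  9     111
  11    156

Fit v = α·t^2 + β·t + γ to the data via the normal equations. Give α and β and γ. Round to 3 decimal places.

Setting ∂/∂α … = 0 gives: 25941·α + 2689·β + 297·γ = 34801;  2689·α + 297·β + 31·γ = 3669;  297·α + 31·β + 7·γ = 403.
(Σt^2·t^2 = 25941, Σt^2·t = 2689, Σt^2 = 297, Σt·t = 297, Σt = 31, Σ1 = 7, Σt^2·v = 34801, Σt·v = 3669, Σv = 403.)
Solving the 3×3 system (Gaussian elimination) gives α = 417966/426041, β = 1431413/426041, γ = 454974/426041.

α = 0.981, β = 3.360, γ = 1.068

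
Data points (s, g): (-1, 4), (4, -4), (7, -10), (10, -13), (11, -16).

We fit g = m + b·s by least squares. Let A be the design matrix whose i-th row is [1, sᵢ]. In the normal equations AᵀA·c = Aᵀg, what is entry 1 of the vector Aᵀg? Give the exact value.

-39

Entry 1 ↔ basis 1, so (Aᵀg)_{1} = Σᵢ gᵢ = (1)·(4) + (1)·(-4) + (1)·(-10) + (1)·(-13) + (1)·(-16) = -39.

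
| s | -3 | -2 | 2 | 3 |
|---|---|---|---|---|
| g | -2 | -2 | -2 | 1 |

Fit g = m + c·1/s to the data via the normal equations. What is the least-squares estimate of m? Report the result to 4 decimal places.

The normal equations are: 4·m + 0·c = -5;  0·m + (13/18)·c = 1.
det = 4·(13/18) − 0² = 26/9.
m = ((-5)·(13/18) − 0·1)/(26/9) = -5/4; c = (4·1 − 0·(-5))/(26/9) = 18/13.

m = -1.2500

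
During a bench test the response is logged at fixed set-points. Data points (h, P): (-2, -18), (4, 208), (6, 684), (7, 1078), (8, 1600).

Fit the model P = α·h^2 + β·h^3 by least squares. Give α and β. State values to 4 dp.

α = 1.0635, β = 2.9914

Setting ∂/∂α … = 0 gives: 8065·α + 58343·β = 183102;  58343·α + 430609·β = 1350154.
Eliminating β: 430609·(row 1) − 58343·(row 2) gives 68955936·α = 430609·183102 − 58343·1350154 = 73334296, so α = 1309541/1231356.
Then β = (1350154 − 58343·(1309541/1231356))/430609 = 3683429/1231356.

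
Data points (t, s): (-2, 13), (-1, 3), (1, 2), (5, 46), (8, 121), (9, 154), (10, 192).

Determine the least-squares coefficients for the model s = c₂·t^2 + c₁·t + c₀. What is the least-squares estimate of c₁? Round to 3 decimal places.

c₁ = -1.319

The normal equations are: 21300·c₂ + 2358·c₁ + 276·c₀ = 40625;  2358·c₂ + 276·c₁ + 30·c₀ = 4477;  276·c₂ + 30·c₁ + 7·c₀ = 531.
Row-reducing yields c₂ = 368447/180726, c₁ = -238409/180726, c₀ = 33962/30121.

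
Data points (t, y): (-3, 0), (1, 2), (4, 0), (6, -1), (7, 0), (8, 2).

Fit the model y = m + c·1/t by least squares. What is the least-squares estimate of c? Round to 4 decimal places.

c = 1.5086

Sums needed: Σ1 = 6, Σ1/t = 227/168, Σ1/t·1/t = 34925/28224.
Moment sums: Σy = 3, Σ1/t·y = 25/12.
Normal equations: [[6, 227/168]; [227/168, 34925/28224]]·[m, c]ᵀ = [3, 25/12]ᵀ.
Determinant 6·(34925/28224) − (227/168)² = 158021/28224.
m = (3·(34925/28224) − (227/168)·(25/12))/(158021/28224) = 25325/158021; c = (6·(25/12) − (227/168)·3)/(158021/28224) = 238392/158021.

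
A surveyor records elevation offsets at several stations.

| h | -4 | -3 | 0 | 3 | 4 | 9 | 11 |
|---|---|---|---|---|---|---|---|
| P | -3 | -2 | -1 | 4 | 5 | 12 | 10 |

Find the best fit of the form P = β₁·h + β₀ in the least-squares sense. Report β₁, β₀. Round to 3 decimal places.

β₁ = 1.009, β₀ = 0.689

Setting ∂/∂β₁ … = 0 gives: 252·β₁ + 20·β₀ = 268;  20·β₁ + 7·β₀ = 25.
(Σh·h = 252, Σh = 20, Σ1 = 7, Σh·P = 268, ΣP = 25.)
det = 252·7 − 20² = 1364.
β₁ = (268·7 − 20·25)/1364 = 344/341; β₀ = (252·25 − 20·268)/1364 = 235/341.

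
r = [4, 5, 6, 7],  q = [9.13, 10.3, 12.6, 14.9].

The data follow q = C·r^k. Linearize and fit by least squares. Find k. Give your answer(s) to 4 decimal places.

Linearized form: ln q = k·ln r + ln C. From the 4 transformed points,
Σln r = 6.7334, Σ(ln r)² = 11.5091, Σln q = 9.7788, Σln r·ln q = 16.6157.
Equations: 11.5091·k + 6.7334·ln C = 16.6157;  6.7334·k + 4·ln C = 9.7788.
Δ = 11.5091·4 − (6.7334)² = 0.6976; k = (16.6157·4 − 6.7334·9.7788)/0.6976 = 0.88655, ln C = (11.5091·9.7788 − 6.7334·16.6157)/0.6976 = 0.95232.

k = 0.8865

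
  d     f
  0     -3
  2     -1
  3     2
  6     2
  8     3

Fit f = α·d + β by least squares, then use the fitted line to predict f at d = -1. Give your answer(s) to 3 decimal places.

Setting ∂/∂α … = 0 gives: 113·α + 19·β = 40;  19·α + 5·β = 3.
(Σd·d = 113, Σd = 19, Σ1 = 5, Σd·f = 40, Σf = 3.)
Eliminating β: 5·(row 1) − 19·(row 2) gives 204·α = 5·40 − 19·3 = 143, so α = 143/204.
Then β = (3 − 19·(143/204))/5 = -421/204.
At d = -1: f̂ = (143/204)·(-1) + (-421/204)·(1) = -47/17.

f̂ = -2.765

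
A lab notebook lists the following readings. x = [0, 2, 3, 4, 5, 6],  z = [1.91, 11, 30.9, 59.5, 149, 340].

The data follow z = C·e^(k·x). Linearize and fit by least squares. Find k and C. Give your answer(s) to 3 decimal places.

Linearized form: ln z = k·x + ln C. From the 6 transformed points,
Sums: Σx = 20.0000, Σ(x)² = 90.0000, Σln z = 21.3946, Σx·ln z = 91.4254.
Normal system: [[90.0000, 20.0000]; [20.0000, 6]]·[k, ln C]ᵀ = [91.4254, 21.3946]ᵀ.
Δ = 90.0000·6 − (20.0000)² = 140.0000; k = (91.4254·6 − 20.0000·21.3946)/140.0000 = 0.86186, ln C = (90.0000·21.3946 − 20.0000·91.4254)/140.0000 = 0.69292, so C = exp(0.69292) = 1.99954.

k = 0.862, C = 2.000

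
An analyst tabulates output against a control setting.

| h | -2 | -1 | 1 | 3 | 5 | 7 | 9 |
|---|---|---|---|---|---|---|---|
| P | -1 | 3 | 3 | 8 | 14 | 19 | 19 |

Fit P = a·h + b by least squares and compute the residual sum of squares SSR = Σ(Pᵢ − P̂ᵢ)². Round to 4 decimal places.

SSR = 17.6431

Setting ∂/∂a … = 0 gives: 170·a + 22·b = 400;  22·a + 7·b = 65.
Δ = 170·7 − 22² = 706.
a = (400·7 − 22·65)/706 = 685/353; b = (170·65 − 22·400)/706 = 1125/353.
Residuals: -108/353, 619/353, -751/353, -356/353, 392/353, 787/353, -583/353; SSR = 6228/353.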